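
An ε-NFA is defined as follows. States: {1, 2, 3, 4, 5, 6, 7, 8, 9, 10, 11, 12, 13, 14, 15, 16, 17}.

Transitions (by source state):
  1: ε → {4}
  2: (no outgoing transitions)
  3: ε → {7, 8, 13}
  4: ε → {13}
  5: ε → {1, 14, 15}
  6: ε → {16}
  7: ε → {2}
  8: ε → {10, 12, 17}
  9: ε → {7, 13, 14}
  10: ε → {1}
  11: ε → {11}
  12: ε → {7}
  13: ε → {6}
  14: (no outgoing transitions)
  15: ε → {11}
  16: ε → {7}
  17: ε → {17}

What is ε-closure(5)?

{1, 2, 4, 5, 6, 7, 11, 13, 14, 15, 16}

Start with {5}.
From 5 via ε: add 1, 14, 15.
From 1 via ε: add 4.
From 15 via ε: add 11.
From 4 via ε: add 13.
From 13 via ε: add 6.
From 6 via ε: add 16.
From 16 via ε: add 7.
From 7 via ε: add 2.
No new states can be added; the closed set is {1, 2, 4, 5, 6, 7, 11, 13, 14, 15, 16}.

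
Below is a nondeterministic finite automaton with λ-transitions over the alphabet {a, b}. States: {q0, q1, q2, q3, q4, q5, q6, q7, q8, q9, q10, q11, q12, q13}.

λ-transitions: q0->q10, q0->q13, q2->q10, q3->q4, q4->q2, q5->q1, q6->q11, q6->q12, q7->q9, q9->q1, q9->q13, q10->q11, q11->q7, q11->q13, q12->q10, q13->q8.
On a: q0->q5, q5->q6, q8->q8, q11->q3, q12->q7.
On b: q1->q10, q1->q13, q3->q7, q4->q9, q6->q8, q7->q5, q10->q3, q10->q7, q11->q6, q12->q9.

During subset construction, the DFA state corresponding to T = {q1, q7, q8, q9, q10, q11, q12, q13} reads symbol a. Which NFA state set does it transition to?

{q1, q2, q3, q4, q7, q8, q9, q10, q11, q13}

q8 on a → {q8}.
q11 on a → {q3}.
q12 on a → {q7}.
No a-transition from q1, q7, q9, q10, q13.
Union after reading a: {q3, q7, q8}.
Now take the λ-closure:
From q3 via λ: add q4.
From q7 via λ: add q9.
From q4 via λ: add q2.
From q9 via λ: add q1, q13.
From q2 via λ: add q10.
From q10 via λ: add q11.
No new states can be added; the closed set is {q1, q2, q3, q4, q7, q8, q9, q10, q11, q13}.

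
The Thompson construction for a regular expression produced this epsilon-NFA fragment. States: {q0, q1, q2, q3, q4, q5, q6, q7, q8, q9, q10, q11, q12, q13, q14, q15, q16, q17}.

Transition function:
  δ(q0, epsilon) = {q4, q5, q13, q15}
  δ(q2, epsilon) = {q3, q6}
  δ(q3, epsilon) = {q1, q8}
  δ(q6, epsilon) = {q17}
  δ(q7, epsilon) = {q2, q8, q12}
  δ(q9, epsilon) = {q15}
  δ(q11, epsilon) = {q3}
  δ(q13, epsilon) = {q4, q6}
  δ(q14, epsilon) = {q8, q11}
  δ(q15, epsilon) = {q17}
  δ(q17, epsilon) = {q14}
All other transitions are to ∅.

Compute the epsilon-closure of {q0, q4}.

Start with {q0, q4}.
From q0 via epsilon: add q5, q13, q15.
From q13 via epsilon: add q6.
From q15 via epsilon: add q17.
From q17 via epsilon: add q14.
From q14 via epsilon: add q8, q11.
From q11 via epsilon: add q3.
From q3 via epsilon: add q1.
No new states can be added; the closed set is {q0, q1, q3, q4, q5, q6, q8, q11, q13, q14, q15, q17}.

{q0, q1, q3, q4, q5, q6, q8, q11, q13, q14, q15, q17}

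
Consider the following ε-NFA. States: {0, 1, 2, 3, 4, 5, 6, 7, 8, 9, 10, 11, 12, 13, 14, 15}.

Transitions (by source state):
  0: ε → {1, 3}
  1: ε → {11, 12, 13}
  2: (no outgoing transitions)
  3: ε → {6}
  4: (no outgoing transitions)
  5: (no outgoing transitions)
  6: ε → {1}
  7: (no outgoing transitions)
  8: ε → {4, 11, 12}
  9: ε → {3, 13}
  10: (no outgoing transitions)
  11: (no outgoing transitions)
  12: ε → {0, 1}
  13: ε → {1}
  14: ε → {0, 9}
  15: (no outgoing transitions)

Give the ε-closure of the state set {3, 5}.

Start with {3, 5}.
From 3 via ε: add 6.
From 6 via ε: add 1.
From 1 via ε: add 11, 12, 13.
From 12 via ε: add 0.
No new states can be added; the closed set is {0, 1, 3, 5, 6, 11, 12, 13}.

{0, 1, 3, 5, 6, 11, 12, 13}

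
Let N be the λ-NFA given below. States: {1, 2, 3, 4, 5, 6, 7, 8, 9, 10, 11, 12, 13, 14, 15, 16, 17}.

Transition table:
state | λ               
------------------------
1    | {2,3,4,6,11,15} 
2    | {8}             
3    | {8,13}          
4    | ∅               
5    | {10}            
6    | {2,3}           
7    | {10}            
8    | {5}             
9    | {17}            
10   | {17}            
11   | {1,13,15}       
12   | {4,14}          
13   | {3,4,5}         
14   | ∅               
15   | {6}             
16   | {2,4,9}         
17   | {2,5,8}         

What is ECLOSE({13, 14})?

{2, 3, 4, 5, 8, 10, 13, 14, 17}

Start with {13, 14}.
From 13 via λ: add 3, 4, 5.
From 3 via λ: add 8.
From 5 via λ: add 10.
From 10 via λ: add 17.
From 17 via λ: add 2.
No new states can be added; the closed set is {2, 3, 4, 5, 8, 10, 13, 14, 17}.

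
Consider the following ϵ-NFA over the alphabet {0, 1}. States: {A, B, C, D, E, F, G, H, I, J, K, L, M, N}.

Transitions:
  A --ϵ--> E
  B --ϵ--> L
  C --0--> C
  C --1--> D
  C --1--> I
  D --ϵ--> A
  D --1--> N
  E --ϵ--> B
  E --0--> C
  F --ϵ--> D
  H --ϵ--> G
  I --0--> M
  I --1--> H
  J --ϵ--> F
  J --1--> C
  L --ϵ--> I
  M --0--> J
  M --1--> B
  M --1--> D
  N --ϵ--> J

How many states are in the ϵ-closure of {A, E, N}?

9

Start with {A, E, N}.
From E via ϵ: add B.
From N via ϵ: add J.
From B via ϵ: add L.
From J via ϵ: add F.
From F via ϵ: add D.
From L via ϵ: add I.
ϵ-closure = {A, B, D, E, F, I, J, L, N}, which has 9 states.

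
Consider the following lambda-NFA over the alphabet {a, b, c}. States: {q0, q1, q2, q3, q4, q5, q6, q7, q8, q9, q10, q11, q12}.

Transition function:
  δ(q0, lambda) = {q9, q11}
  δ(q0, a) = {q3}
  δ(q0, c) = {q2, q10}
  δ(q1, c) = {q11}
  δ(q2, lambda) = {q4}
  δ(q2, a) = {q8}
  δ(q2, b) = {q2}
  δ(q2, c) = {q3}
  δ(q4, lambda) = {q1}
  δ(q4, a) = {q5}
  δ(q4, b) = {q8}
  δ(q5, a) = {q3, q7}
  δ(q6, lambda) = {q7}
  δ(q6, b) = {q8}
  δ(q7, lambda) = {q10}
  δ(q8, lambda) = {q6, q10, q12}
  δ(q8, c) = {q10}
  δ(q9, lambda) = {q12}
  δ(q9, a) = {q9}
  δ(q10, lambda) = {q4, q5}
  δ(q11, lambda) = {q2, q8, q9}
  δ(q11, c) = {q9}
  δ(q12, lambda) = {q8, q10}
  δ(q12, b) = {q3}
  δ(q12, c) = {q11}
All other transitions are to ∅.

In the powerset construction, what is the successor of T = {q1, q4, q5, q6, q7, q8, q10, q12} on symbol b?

{q1, q3, q4, q5, q6, q7, q8, q10, q12}

q4 on b → {q8}.
q6 on b → {q8}.
q12 on b → {q3}.
No b-transition from q1, q5, q7, q8, q10.
Union after reading b: {q3, q8}.
Now take the lambda-closure:
From q8 via lambda: add q6, q10, q12.
From q6 via lambda: add q7.
From q10 via lambda: add q4, q5.
From q4 via lambda: add q1.
No new states can be added; the closed set is {q1, q3, q4, q5, q6, q7, q8, q10, q12}.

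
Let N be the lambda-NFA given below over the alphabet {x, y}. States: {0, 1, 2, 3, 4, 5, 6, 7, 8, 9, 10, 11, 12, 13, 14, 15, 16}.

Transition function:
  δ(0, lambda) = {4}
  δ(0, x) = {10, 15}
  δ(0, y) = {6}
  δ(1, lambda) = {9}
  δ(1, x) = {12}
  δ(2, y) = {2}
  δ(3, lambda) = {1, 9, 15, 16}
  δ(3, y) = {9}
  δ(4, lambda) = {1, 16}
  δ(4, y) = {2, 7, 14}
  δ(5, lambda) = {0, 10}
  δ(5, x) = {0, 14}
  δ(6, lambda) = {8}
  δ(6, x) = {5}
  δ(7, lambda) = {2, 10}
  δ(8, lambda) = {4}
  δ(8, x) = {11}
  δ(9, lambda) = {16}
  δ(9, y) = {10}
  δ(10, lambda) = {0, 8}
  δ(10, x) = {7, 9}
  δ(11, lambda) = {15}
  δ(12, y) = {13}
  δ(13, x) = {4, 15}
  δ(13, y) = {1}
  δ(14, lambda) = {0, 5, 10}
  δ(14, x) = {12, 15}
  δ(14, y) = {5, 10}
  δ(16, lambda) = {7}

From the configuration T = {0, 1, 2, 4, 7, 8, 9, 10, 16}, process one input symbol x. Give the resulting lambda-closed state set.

0 on x → {10, 15}.
1 on x → {12}.
8 on x → {11}.
10 on x → {7, 9}.
No x-transition from 2, 4, 7, 9, 16.
Union after reading x: {7, 9, 10, 11, 12, 15}.
Now take the lambda-closure:
From 7 via lambda: add 2.
From 9 via lambda: add 16.
From 10 via lambda: add 0, 8.
From 0 via lambda: add 4.
From 4 via lambda: add 1.
No new states can be added; the closed set is {0, 1, 2, 4, 7, 8, 9, 10, 11, 12, 15, 16}.

{0, 1, 2, 4, 7, 8, 9, 10, 11, 12, 15, 16}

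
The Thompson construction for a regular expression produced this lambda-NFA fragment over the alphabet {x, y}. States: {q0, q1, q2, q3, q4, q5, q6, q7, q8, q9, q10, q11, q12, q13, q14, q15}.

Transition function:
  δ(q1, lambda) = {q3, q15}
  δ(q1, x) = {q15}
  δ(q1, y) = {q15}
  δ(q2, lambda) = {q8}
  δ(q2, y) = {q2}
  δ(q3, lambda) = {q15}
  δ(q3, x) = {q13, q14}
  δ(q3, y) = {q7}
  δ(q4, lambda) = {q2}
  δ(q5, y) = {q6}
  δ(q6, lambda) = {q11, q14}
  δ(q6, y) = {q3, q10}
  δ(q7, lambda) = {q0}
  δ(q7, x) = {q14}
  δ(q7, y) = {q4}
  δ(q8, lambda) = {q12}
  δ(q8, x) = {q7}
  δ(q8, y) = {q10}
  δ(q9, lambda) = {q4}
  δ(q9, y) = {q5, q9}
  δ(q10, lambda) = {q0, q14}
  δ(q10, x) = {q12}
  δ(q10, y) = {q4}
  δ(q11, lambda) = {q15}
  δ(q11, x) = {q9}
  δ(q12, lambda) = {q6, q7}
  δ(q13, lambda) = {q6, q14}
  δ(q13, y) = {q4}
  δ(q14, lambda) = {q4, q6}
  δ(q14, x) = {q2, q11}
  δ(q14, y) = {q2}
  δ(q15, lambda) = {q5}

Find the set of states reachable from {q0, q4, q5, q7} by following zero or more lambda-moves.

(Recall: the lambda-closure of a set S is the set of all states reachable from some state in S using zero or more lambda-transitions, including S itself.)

Start with {q0, q4, q5, q7}.
From q4 via lambda: add q2.
From q2 via lambda: add q8.
From q8 via lambda: add q12.
From q12 via lambda: add q6.
From q6 via lambda: add q11, q14.
From q11 via lambda: add q15.
No new states can be added; the closed set is {q0, q2, q4, q5, q6, q7, q8, q11, q12, q14, q15}.

{q0, q2, q4, q5, q6, q7, q8, q11, q12, q14, q15}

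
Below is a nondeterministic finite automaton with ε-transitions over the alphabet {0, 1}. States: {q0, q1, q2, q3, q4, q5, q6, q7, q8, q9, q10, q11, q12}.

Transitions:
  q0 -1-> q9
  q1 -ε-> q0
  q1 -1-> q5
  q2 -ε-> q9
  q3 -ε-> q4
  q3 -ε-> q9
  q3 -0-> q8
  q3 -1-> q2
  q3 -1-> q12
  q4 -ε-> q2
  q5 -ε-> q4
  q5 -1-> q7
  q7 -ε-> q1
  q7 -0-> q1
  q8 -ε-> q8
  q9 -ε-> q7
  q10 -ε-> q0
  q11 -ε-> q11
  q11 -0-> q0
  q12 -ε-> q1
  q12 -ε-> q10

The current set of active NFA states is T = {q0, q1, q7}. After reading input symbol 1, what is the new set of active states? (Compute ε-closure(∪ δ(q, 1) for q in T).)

{q0, q1, q2, q4, q5, q7, q9}

q0 on 1 → {q9}.
q1 on 1 → {q5}.
No 1-transition from q7.
Union after reading 1: {q5, q9}.
Now take the ε-closure:
From q5 via ε: add q4.
From q9 via ε: add q7.
From q4 via ε: add q2.
From q7 via ε: add q1.
From q1 via ε: add q0.
No new states can be added; the closed set is {q0, q1, q2, q4, q5, q7, q9}.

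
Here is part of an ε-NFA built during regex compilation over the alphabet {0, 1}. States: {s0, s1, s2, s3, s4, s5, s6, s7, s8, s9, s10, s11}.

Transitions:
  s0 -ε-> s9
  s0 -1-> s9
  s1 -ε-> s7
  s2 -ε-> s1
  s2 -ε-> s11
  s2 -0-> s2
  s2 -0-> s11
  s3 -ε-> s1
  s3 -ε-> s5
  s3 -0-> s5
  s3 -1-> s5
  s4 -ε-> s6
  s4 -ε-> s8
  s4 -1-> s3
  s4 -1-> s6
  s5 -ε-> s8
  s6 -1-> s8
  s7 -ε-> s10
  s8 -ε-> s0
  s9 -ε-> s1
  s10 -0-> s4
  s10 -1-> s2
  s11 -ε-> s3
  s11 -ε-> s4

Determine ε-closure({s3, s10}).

{s0, s1, s3, s5, s7, s8, s9, s10}

Start with {s3, s10}.
From s3 via ε: add s1, s5.
From s1 via ε: add s7.
From s5 via ε: add s8.
From s8 via ε: add s0.
From s0 via ε: add s9.
No new states can be added; the closed set is {s0, s1, s3, s5, s7, s8, s9, s10}.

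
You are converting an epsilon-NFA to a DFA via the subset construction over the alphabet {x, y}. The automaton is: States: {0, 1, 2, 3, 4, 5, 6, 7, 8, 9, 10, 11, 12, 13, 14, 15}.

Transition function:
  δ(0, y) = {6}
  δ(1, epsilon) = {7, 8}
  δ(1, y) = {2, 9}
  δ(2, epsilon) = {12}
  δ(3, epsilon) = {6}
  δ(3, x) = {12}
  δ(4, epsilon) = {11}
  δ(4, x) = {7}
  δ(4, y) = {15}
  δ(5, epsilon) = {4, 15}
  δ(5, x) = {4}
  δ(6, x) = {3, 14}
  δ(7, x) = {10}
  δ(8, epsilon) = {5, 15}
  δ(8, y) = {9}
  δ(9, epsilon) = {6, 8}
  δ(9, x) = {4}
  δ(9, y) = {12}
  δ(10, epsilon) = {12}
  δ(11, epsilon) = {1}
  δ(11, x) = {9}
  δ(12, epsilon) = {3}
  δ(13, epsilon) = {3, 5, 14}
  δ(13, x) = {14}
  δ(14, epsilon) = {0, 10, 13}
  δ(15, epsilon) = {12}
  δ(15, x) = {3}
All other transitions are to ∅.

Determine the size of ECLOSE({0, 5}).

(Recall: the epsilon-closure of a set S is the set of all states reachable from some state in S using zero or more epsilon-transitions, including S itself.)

11

Start with {0, 5}.
From 5 via epsilon: add 4, 15.
From 4 via epsilon: add 11.
From 15 via epsilon: add 12.
From 11 via epsilon: add 1.
From 12 via epsilon: add 3.
From 1 via epsilon: add 7, 8.
From 3 via epsilon: add 6.
epsilon-closure = {0, 1, 3, 4, 5, 6, 7, 8, 11, 12, 15}, which has 11 states.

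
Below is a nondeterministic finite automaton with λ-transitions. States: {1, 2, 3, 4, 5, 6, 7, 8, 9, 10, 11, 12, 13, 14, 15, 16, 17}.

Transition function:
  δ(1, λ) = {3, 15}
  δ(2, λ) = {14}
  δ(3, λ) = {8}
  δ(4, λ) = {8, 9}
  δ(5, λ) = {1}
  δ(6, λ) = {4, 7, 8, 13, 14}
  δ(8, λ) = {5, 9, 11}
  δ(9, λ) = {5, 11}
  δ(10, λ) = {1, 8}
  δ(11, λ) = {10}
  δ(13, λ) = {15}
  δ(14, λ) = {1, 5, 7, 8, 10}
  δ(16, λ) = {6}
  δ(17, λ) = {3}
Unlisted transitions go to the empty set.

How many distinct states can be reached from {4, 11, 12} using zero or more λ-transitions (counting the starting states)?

10

Start with {4, 11, 12}.
From 4 via λ: add 8, 9.
From 11 via λ: add 10.
From 8 via λ: add 5.
From 10 via λ: add 1.
From 1 via λ: add 3, 15.
λ-closure = {1, 3, 4, 5, 8, 9, 10, 11, 12, 15}, which has 10 states.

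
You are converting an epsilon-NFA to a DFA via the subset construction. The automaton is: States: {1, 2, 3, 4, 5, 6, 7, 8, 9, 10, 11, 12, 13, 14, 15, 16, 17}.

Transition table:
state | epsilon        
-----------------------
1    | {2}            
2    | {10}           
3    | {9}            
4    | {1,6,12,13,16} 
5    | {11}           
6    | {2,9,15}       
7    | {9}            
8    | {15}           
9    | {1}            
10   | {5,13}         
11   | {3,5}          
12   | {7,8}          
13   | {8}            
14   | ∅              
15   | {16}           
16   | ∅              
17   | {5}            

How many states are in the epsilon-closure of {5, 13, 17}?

12

Start with {5, 13, 17}.
From 5 via epsilon: add 11.
From 13 via epsilon: add 8.
From 8 via epsilon: add 15.
From 11 via epsilon: add 3.
From 3 via epsilon: add 9.
From 15 via epsilon: add 16.
From 9 via epsilon: add 1.
From 1 via epsilon: add 2.
From 2 via epsilon: add 10.
epsilon-closure = {1, 2, 3, 5, 8, 9, 10, 11, 13, 15, 16, 17}, which has 12 states.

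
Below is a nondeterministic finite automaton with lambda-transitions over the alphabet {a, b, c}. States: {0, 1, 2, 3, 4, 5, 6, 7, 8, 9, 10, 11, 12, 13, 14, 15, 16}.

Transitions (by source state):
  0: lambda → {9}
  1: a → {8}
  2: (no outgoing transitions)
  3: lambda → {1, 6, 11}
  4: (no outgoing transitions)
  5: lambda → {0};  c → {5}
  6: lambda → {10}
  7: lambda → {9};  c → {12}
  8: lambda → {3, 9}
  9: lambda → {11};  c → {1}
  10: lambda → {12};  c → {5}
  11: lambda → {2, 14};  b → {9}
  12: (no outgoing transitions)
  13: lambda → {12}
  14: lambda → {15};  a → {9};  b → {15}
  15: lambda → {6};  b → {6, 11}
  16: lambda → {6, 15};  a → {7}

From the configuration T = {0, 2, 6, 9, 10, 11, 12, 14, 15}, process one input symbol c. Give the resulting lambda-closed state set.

{0, 1, 2, 5, 6, 9, 10, 11, 12, 14, 15}

9 on c → {1}.
10 on c → {5}.
No c-transition from 0, 2, 6, 11, 12, 14, 15.
Union after reading c: {1, 5}.
Now take the lambda-closure:
From 5 via lambda: add 0.
From 0 via lambda: add 9.
From 9 via lambda: add 11.
From 11 via lambda: add 2, 14.
From 14 via lambda: add 15.
From 15 via lambda: add 6.
From 6 via lambda: add 10.
From 10 via lambda: add 12.
No new states can be added; the closed set is {0, 1, 2, 5, 6, 9, 10, 11, 12, 14, 15}.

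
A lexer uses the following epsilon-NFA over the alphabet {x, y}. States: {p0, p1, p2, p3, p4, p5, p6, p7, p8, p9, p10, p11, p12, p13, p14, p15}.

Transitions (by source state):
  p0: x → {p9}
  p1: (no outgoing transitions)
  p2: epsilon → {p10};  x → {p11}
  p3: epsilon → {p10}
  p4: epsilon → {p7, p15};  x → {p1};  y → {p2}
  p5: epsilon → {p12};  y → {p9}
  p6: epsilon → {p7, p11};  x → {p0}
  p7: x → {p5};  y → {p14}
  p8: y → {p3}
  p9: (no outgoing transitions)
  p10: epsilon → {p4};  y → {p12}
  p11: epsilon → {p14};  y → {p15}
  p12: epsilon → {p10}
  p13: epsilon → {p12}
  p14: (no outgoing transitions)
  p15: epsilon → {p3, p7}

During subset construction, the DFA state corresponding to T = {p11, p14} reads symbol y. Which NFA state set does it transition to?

p11 on y → {p15}.
No y-transition from p14.
Union after reading y: {p15}.
Now take the epsilon-closure:
From p15 via epsilon: add p3, p7.
From p3 via epsilon: add p10.
From p10 via epsilon: add p4.
No new states can be added; the closed set is {p3, p4, p7, p10, p15}.

{p3, p4, p7, p10, p15}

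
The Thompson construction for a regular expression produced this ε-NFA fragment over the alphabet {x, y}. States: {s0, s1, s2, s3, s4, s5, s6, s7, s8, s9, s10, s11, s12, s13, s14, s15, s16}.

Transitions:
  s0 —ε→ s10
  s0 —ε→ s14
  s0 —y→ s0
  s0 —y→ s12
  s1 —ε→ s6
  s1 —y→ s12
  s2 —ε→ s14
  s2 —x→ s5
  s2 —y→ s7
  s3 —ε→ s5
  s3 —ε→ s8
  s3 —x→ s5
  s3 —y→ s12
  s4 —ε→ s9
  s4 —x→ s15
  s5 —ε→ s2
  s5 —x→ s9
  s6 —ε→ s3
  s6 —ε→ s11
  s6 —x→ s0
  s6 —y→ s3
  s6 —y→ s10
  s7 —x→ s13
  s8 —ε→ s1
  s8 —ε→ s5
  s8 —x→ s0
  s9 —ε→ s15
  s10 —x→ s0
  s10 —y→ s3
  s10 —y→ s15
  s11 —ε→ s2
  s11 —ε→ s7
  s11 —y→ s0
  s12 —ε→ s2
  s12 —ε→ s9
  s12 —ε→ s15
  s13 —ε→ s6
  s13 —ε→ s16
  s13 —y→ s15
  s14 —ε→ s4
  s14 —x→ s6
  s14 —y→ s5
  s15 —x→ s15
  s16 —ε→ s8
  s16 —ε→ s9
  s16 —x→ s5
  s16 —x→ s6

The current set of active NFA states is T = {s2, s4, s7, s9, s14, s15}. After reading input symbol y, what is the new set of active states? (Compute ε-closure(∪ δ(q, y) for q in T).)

{s2, s4, s5, s7, s9, s14, s15}

s2 on y → {s7}.
s14 on y → {s5}.
No y-transition from s4, s7, s9, s15.
Union after reading y: {s5, s7}.
Now take the ε-closure:
From s5 via ε: add s2.
From s2 via ε: add s14.
From s14 via ε: add s4.
From s4 via ε: add s9.
From s9 via ε: add s15.
No new states can be added; the closed set is {s2, s4, s5, s7, s9, s14, s15}.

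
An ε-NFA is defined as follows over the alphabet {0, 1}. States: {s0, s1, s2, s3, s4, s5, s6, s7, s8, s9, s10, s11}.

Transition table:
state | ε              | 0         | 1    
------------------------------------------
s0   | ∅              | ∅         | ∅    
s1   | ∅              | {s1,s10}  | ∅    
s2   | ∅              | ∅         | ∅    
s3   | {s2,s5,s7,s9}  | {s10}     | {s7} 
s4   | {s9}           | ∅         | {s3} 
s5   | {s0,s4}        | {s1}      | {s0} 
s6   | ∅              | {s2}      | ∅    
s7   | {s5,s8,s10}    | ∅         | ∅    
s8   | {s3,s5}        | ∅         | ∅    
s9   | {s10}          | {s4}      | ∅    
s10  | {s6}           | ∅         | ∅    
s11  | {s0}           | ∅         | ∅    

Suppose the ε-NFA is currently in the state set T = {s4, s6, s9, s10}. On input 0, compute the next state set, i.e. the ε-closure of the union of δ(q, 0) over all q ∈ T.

{s2, s4, s6, s9, s10}

s6 on 0 → {s2}.
s9 on 0 → {s4}.
No 0-transition from s4, s10.
Union after reading 0: {s2, s4}.
Now take the ε-closure:
From s4 via ε: add s9.
From s9 via ε: add s10.
From s10 via ε: add s6.
No new states can be added; the closed set is {s2, s4, s6, s9, s10}.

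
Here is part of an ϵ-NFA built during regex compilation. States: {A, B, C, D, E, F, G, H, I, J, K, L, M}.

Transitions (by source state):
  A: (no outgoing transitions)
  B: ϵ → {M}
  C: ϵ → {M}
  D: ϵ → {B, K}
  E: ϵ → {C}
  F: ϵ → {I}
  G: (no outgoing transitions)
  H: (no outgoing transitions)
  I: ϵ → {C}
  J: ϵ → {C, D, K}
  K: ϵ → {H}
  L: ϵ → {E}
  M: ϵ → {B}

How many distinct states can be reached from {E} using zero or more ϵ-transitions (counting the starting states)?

Start with {E}.
From E via ϵ: add C.
From C via ϵ: add M.
From M via ϵ: add B.
ϵ-closure = {B, C, E, M}, which has 4 states.

4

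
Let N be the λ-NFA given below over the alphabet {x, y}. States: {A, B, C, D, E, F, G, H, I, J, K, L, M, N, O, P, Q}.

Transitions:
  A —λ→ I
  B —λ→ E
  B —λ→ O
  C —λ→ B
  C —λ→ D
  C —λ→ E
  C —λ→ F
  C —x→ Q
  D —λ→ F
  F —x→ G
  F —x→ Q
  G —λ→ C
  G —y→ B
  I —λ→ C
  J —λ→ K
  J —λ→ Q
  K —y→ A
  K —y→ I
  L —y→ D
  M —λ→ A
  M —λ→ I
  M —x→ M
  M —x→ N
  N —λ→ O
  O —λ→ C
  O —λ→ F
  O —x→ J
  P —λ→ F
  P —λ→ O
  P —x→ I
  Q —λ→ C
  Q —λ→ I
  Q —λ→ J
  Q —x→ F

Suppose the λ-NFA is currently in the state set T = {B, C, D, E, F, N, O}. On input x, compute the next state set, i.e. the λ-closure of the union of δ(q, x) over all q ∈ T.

C on x → {Q}.
F on x → {G, Q}.
O on x → {J}.
No x-transition from B, D, E, N.
Union after reading x: {G, J, Q}.
Now take the λ-closure:
From G via λ: add C.
From J via λ: add K.
From Q via λ: add I.
From C via λ: add B, D, E, F.
From B via λ: add O.
No new states can be added; the closed set is {B, C, D, E, F, G, I, J, K, O, Q}.

{B, C, D, E, F, G, I, J, K, O, Q}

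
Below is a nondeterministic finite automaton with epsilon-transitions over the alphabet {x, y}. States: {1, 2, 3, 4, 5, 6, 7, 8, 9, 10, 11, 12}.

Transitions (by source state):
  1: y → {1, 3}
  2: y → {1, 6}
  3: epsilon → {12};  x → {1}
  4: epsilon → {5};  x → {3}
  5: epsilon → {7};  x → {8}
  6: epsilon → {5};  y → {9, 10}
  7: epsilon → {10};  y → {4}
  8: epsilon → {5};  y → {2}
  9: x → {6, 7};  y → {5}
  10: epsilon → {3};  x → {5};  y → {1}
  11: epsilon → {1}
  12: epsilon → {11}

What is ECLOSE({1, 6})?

{1, 3, 5, 6, 7, 10, 11, 12}

Start with {1, 6}.
From 6 via epsilon: add 5.
From 5 via epsilon: add 7.
From 7 via epsilon: add 10.
From 10 via epsilon: add 3.
From 3 via epsilon: add 12.
From 12 via epsilon: add 11.
No new states can be added; the closed set is {1, 3, 5, 6, 7, 10, 11, 12}.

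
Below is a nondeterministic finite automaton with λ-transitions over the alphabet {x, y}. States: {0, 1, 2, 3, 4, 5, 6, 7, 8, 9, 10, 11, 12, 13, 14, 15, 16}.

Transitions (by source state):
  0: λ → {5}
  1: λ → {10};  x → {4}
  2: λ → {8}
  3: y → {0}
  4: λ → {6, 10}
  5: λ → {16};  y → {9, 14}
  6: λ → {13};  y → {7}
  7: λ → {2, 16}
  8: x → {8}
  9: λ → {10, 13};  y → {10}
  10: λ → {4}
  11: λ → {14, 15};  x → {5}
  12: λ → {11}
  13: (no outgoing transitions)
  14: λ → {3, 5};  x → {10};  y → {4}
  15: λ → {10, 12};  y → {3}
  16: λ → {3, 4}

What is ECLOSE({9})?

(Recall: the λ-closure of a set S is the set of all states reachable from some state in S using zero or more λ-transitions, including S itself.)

{4, 6, 9, 10, 13}

Start with {9}.
From 9 via λ: add 10, 13.
From 10 via λ: add 4.
From 4 via λ: add 6.
No new states can be added; the closed set is {4, 6, 9, 10, 13}.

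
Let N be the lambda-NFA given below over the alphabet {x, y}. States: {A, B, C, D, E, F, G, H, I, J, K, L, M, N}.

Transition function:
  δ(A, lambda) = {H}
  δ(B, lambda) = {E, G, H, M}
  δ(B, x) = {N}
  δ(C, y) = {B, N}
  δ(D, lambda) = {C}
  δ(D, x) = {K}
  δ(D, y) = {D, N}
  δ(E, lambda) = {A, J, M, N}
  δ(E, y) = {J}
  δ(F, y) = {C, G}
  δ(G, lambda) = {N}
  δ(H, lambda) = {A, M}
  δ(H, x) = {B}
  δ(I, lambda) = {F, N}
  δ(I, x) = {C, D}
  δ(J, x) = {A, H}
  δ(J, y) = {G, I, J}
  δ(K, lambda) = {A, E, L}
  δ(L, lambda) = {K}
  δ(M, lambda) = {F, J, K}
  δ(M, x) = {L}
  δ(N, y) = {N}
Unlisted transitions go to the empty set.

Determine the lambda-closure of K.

Start with {K}.
From K via lambda: add A, E, L.
From A via lambda: add H.
From E via lambda: add J, M, N.
From M via lambda: add F.
No new states can be added; the closed set is {A, E, F, H, J, K, L, M, N}.

{A, E, F, H, J, K, L, M, N}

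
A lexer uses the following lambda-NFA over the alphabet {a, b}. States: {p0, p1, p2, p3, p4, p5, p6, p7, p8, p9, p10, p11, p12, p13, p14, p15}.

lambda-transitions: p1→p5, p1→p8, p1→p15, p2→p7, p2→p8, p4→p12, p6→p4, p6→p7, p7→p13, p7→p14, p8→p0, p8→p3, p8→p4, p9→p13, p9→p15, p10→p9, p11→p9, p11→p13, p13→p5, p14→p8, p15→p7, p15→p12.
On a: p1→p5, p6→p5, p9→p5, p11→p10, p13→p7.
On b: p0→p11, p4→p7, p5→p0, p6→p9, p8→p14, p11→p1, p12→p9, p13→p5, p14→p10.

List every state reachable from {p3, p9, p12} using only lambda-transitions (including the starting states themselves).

Start with {p3, p9, p12}.
From p9 via lambda: add p13, p15.
From p13 via lambda: add p5.
From p15 via lambda: add p7.
From p7 via lambda: add p14.
From p14 via lambda: add p8.
From p8 via lambda: add p0, p4.
No new states can be added; the closed set is {p0, p3, p4, p5, p7, p8, p9, p12, p13, p14, p15}.

{p0, p3, p4, p5, p7, p8, p9, p12, p13, p14, p15}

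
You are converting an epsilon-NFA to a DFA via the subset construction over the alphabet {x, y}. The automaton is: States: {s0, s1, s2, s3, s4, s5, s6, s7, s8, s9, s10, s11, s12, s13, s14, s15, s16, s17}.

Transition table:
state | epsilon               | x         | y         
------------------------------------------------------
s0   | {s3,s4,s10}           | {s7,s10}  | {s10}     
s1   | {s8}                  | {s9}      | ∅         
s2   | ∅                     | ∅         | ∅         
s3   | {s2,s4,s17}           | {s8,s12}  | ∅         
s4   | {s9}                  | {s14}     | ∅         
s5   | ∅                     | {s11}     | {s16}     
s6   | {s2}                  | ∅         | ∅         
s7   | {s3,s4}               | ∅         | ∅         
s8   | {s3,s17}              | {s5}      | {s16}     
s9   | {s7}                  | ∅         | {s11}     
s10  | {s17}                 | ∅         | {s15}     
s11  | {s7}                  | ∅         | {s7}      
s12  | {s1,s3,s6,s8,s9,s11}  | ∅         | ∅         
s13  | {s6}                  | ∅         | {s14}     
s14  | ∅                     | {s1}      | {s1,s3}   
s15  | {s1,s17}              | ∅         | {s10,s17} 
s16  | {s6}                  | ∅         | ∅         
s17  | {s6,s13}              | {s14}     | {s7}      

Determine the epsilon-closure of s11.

Start with {s11}.
From s11 via epsilon: add s7.
From s7 via epsilon: add s3, s4.
From s3 via epsilon: add s2, s17.
From s4 via epsilon: add s9.
From s17 via epsilon: add s6, s13.
No new states can be added; the closed set is {s2, s3, s4, s6, s7, s9, s11, s13, s17}.

{s2, s3, s4, s6, s7, s9, s11, s13, s17}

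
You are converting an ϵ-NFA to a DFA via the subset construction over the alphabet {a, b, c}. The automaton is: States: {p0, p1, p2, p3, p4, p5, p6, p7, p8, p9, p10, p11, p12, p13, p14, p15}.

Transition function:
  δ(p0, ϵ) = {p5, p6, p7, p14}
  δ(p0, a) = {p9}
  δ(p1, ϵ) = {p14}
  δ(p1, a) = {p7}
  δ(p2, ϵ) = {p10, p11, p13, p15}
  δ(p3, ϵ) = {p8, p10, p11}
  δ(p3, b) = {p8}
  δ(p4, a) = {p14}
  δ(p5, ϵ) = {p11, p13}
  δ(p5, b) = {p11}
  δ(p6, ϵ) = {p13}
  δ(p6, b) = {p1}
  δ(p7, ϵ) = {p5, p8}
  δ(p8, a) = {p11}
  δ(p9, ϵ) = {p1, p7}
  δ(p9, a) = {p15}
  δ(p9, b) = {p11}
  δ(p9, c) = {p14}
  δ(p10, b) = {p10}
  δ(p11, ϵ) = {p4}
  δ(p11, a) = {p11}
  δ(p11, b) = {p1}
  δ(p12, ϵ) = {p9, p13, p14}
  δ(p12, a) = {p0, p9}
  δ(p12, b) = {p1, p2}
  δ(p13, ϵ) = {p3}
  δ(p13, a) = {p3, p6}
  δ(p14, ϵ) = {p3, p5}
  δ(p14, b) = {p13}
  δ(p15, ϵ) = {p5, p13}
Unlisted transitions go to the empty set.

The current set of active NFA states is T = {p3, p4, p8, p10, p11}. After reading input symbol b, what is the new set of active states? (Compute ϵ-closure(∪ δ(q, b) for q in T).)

p3 on b → {p8}.
p10 on b → {p10}.
p11 on b → {p1}.
No b-transition from p4, p8.
Union after reading b: {p1, p8, p10}.
Now take the ϵ-closure:
From p1 via ϵ: add p14.
From p14 via ϵ: add p3, p5.
From p3 via ϵ: add p11.
From p5 via ϵ: add p13.
From p11 via ϵ: add p4.
No new states can be added; the closed set is {p1, p3, p4, p5, p8, p10, p11, p13, p14}.

{p1, p3, p4, p5, p8, p10, p11, p13, p14}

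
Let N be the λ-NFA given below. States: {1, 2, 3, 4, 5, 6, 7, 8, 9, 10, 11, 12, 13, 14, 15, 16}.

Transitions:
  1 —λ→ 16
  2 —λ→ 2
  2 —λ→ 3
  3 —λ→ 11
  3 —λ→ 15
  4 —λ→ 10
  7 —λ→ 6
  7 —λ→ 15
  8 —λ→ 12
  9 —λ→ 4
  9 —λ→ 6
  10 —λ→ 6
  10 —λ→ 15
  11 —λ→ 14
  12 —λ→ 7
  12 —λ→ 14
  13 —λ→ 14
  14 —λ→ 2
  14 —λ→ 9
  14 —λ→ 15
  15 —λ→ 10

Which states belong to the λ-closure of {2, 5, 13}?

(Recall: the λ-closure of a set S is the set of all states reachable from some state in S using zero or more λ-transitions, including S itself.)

Start with {2, 5, 13}.
From 2 via λ: add 3.
From 13 via λ: add 14.
From 3 via λ: add 11, 15.
From 14 via λ: add 9.
From 9 via λ: add 4, 6.
From 15 via λ: add 10.
No new states can be added; the closed set is {2, 3, 4, 5, 6, 9, 10, 11, 13, 14, 15}.

{2, 3, 4, 5, 6, 9, 10, 11, 13, 14, 15}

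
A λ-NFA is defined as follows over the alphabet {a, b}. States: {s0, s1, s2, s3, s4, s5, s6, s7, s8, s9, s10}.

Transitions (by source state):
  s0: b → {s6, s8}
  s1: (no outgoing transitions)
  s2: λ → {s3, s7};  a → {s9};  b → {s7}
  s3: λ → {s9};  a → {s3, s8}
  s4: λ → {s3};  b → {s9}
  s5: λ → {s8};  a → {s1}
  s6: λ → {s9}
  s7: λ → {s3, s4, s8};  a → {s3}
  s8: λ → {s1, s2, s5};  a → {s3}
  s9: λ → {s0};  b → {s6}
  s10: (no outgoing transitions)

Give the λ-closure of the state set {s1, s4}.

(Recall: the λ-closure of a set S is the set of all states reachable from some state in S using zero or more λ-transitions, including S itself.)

Start with {s1, s4}.
From s4 via λ: add s3.
From s3 via λ: add s9.
From s9 via λ: add s0.
No new states can be added; the closed set is {s0, s1, s3, s4, s9}.

{s0, s1, s3, s4, s9}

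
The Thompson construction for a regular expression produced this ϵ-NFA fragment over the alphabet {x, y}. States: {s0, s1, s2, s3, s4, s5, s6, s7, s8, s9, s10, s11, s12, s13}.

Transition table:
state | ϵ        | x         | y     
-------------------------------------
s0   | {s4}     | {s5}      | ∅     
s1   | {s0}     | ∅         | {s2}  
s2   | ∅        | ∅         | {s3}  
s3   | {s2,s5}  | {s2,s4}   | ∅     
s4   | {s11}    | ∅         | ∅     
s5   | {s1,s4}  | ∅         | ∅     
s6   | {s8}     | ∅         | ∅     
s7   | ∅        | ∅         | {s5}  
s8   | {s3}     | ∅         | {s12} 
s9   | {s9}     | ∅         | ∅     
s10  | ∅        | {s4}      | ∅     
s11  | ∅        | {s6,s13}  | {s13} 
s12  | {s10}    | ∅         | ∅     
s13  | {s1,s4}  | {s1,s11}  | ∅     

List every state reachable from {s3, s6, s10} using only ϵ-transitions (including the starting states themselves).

Start with {s3, s6, s10}.
From s3 via ϵ: add s2, s5.
From s6 via ϵ: add s8.
From s5 via ϵ: add s1, s4.
From s1 via ϵ: add s0.
From s4 via ϵ: add s11.
No new states can be added; the closed set is {s0, s1, s2, s3, s4, s5, s6, s8, s10, s11}.

{s0, s1, s2, s3, s4, s5, s6, s8, s10, s11}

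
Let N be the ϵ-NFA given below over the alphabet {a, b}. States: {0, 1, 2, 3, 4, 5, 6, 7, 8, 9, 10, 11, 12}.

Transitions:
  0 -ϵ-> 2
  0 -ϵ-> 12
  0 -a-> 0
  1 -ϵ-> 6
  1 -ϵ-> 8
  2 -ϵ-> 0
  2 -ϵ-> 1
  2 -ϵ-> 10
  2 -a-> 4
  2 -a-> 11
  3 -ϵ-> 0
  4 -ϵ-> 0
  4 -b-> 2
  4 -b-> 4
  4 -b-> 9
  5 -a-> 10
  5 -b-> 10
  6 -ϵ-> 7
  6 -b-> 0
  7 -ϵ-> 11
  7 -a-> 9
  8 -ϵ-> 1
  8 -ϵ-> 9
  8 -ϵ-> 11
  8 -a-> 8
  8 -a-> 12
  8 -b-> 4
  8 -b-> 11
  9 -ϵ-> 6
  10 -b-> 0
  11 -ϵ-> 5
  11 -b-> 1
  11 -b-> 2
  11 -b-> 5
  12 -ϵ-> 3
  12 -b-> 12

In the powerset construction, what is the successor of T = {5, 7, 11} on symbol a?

5 on a → {10}.
7 on a → {9}.
No a-transition from 11.
Union after reading a: {9, 10}.
Now take the ϵ-closure:
From 9 via ϵ: add 6.
From 6 via ϵ: add 7.
From 7 via ϵ: add 11.
From 11 via ϵ: add 5.
No new states can be added; the closed set is {5, 6, 7, 9, 10, 11}.

{5, 6, 7, 9, 10, 11}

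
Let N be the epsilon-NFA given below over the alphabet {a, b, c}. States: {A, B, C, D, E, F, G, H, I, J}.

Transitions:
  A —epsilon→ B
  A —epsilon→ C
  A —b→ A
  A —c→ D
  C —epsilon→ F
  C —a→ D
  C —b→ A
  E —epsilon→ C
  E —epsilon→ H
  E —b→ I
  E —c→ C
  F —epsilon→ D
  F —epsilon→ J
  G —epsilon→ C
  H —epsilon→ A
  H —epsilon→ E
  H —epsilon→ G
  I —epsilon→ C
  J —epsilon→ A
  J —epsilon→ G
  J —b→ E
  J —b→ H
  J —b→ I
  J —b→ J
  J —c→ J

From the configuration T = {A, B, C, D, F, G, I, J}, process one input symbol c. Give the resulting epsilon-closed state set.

{A, B, C, D, F, G, J}

A on c → {D}.
J on c → {J}.
No c-transition from B, C, D, F, G, I.
Union after reading c: {D, J}.
Now take the epsilon-closure:
From J via epsilon: add A, G.
From A via epsilon: add B, C.
From C via epsilon: add F.
No new states can be added; the closed set is {A, B, C, D, F, G, J}.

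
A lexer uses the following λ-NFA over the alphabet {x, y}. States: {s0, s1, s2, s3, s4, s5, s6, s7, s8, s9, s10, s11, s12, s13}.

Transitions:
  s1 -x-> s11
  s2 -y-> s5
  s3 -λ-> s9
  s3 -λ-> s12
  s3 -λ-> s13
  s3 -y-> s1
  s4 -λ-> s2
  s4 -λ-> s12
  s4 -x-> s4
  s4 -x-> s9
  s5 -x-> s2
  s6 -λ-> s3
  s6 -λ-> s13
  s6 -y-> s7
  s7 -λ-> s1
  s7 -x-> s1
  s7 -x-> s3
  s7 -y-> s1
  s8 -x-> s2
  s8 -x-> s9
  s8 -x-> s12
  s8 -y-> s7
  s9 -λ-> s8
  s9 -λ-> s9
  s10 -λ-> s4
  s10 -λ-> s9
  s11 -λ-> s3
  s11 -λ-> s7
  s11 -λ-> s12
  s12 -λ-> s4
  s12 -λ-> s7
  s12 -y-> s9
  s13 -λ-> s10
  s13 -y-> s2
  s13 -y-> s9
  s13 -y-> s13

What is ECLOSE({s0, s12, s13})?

Start with {s0, s12, s13}.
From s12 via λ: add s4, s7.
From s13 via λ: add s10.
From s4 via λ: add s2.
From s7 via λ: add s1.
From s10 via λ: add s9.
From s9 via λ: add s8.
No new states can be added; the closed set is {s0, s1, s2, s4, s7, s8, s9, s10, s12, s13}.

{s0, s1, s2, s4, s7, s8, s9, s10, s12, s13}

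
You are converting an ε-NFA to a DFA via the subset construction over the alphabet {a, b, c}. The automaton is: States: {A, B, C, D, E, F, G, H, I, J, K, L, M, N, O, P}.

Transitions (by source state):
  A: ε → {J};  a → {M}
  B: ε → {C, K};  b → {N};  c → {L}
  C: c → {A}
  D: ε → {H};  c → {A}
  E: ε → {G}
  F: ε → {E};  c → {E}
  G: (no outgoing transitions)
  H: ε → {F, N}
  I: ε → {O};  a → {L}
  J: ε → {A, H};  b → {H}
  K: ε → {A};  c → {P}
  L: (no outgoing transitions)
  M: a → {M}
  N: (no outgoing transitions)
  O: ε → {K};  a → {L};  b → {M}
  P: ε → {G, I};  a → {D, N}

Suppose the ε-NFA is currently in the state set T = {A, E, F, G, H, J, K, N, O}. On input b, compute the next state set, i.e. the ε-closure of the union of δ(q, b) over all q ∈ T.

J on b → {H}.
O on b → {M}.
No b-transition from A, E, F, G, H, K, N.
Union after reading b: {H, M}.
Now take the ε-closure:
From H via ε: add F, N.
From F via ε: add E.
From E via ε: add G.
No new states can be added; the closed set is {E, F, G, H, M, N}.

{E, F, G, H, M, N}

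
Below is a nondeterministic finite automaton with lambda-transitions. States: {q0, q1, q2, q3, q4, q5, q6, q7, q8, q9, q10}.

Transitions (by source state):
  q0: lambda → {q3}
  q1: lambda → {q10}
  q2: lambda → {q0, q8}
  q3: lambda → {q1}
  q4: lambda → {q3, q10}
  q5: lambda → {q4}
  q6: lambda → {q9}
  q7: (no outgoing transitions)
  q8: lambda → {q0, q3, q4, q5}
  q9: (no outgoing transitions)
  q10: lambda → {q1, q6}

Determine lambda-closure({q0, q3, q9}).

Start with {q0, q3, q9}.
From q3 via lambda: add q1.
From q1 via lambda: add q10.
From q10 via lambda: add q6.
No new states can be added; the closed set is {q0, q1, q3, q6, q9, q10}.

{q0, q1, q3, q6, q9, q10}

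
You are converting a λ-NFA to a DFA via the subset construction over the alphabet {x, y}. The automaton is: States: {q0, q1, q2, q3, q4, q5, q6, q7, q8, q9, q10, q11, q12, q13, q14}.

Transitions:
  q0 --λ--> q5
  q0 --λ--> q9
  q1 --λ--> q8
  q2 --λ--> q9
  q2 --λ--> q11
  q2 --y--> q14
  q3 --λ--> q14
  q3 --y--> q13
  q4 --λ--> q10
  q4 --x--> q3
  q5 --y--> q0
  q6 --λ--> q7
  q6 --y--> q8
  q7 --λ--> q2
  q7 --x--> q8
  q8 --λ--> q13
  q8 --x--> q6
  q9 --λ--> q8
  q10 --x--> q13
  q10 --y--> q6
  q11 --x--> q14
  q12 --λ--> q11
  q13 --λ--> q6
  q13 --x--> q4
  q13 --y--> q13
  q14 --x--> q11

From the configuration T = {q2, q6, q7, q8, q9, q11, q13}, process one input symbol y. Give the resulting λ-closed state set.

q2 on y → {q14}.
q6 on y → {q8}.
q13 on y → {q13}.
No y-transition from q7, q8, q9, q11.
Union after reading y: {q8, q13, q14}.
Now take the λ-closure:
From q13 via λ: add q6.
From q6 via λ: add q7.
From q7 via λ: add q2.
From q2 via λ: add q9, q11.
No new states can be added; the closed set is {q2, q6, q7, q8, q9, q11, q13, q14}.

{q2, q6, q7, q8, q9, q11, q13, q14}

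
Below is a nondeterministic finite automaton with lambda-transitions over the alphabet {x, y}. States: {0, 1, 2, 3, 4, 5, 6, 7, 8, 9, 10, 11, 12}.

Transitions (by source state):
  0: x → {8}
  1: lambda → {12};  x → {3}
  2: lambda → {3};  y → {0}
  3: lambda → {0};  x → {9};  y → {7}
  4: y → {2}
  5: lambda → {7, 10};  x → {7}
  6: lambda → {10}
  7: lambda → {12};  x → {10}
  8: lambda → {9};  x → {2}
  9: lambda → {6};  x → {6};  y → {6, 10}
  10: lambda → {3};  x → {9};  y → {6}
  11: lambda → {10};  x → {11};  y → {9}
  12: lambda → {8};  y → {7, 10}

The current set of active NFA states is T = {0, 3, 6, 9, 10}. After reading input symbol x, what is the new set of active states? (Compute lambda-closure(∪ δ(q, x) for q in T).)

{0, 3, 6, 8, 9, 10}

0 on x → {8}.
3 on x → {9}.
9 on x → {6}.
10 on x → {9}.
No x-transition from 6.
Union after reading x: {6, 8, 9}.
Now take the lambda-closure:
From 6 via lambda: add 10.
From 10 via lambda: add 3.
From 3 via lambda: add 0.
No new states can be added; the closed set is {0, 3, 6, 8, 9, 10}.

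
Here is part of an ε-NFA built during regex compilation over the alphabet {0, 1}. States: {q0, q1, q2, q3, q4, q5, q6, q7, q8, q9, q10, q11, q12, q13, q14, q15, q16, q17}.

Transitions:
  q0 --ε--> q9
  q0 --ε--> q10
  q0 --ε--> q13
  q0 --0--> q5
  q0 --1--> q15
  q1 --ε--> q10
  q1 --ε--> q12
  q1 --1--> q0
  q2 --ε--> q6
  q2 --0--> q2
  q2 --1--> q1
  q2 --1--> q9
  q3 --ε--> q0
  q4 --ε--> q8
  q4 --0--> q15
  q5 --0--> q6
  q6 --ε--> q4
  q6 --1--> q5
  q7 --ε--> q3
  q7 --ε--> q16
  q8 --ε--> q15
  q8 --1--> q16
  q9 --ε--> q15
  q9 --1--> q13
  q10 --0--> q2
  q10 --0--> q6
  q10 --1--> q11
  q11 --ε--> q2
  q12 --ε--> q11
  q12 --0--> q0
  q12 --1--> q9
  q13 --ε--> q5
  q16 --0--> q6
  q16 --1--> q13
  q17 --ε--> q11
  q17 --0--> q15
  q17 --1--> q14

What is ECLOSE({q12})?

Start with {q12}.
From q12 via ε: add q11.
From q11 via ε: add q2.
From q2 via ε: add q6.
From q6 via ε: add q4.
From q4 via ε: add q8.
From q8 via ε: add q15.
No new states can be added; the closed set is {q2, q4, q6, q8, q11, q12, q15}.

{q2, q4, q6, q8, q11, q12, q15}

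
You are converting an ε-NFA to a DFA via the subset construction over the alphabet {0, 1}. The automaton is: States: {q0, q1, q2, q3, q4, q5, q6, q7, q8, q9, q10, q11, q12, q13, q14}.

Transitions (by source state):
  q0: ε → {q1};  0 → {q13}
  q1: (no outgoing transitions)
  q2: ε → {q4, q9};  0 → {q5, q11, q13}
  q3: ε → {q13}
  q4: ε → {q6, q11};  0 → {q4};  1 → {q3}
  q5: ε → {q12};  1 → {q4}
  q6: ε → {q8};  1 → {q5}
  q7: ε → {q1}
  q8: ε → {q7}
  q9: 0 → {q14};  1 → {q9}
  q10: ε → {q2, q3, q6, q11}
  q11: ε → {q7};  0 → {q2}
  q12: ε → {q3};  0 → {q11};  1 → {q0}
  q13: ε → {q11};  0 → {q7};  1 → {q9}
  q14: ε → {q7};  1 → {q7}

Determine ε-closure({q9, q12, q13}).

{q1, q3, q7, q9, q11, q12, q13}

Start with {q9, q12, q13}.
From q12 via ε: add q3.
From q13 via ε: add q11.
From q11 via ε: add q7.
From q7 via ε: add q1.
No new states can be added; the closed set is {q1, q3, q7, q9, q11, q12, q13}.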